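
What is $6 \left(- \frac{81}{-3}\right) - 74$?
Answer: $88$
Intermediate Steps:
$6 \left(- \frac{81}{-3}\right) - 74 = 6 \left(\left(-81\right) \left(- \frac{1}{3}\right)\right) - 74 = 6 \cdot 27 - 74 = 162 - 74 = 88$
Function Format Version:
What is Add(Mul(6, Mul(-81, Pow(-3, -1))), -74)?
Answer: 88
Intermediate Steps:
Add(Mul(6, Mul(-81, Pow(-3, -1))), -74) = Add(Mul(6, Mul(-81, Rational(-1, 3))), -74) = Add(Mul(6, 27), -74) = Add(162, -74) = 88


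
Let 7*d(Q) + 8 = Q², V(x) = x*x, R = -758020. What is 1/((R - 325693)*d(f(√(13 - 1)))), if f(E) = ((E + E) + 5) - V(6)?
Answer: -7007/885923456657 - 1736*√3/885923456657 ≈ -1.1303e-8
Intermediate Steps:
V(x) = x²
f(E) = -31 + 2*E (f(E) = ((E + E) + 5) - 1*6² = (2*E + 5) - 1*36 = (5 + 2*E) - 36 = -31 + 2*E)
d(Q) = -8/7 + Q²/7
1/((R - 325693)*d(f(√(13 - 1)))) = 1/((-758020 - 325693)*(-8/7 + (-31 + 2*√(13 - 1))²/7)) = 1/((-1083713)*(-8/7 + (-31 + 2*√12)²/7)) = -1/(1083713*(-8/7 + (-31 + 2*(2*√3))²/7)) = -1/(1083713*(-8/7 + (-31 + 4*√3)²/7))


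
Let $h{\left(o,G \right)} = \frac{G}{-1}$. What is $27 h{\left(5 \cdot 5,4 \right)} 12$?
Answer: $-1296$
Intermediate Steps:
$h{\left(o,G \right)} = - G$ ($h{\left(o,G \right)} = G \left(-1\right) = - G$)
$27 h{\left(5 \cdot 5,4 \right)} 12 = 27 \left(\left(-1\right) 4\right) 12 = 27 \left(-4\right) 12 = \left(-108\right) 12 = -1296$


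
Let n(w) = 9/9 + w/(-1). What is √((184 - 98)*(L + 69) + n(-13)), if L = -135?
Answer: I*√5662 ≈ 75.246*I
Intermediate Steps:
n(w) = 1 - w (n(w) = 9*(⅑) + w*(-1) = 1 - w)
√((184 - 98)*(L + 69) + n(-13)) = √((184 - 98)*(-135 + 69) + (1 - 1*(-13))) = √(86*(-66) + (1 + 13)) = √(-5676 + 14) = √(-5662) = I*√5662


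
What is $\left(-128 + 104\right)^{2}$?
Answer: $576$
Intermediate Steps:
$\left(-128 + 104\right)^{2} = \left(-24\right)^{2} = 576$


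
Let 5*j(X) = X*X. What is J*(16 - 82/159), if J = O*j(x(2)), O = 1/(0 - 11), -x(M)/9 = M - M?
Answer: 0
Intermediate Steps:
x(M) = 0 (x(M) = -9*(M - M) = -9*0 = 0)
j(X) = X²/5 (j(X) = (X*X)/5 = X²/5)
O = -1/11 (O = 1/(-11) = -1/11 ≈ -0.090909)
J = 0 (J = -0²/55 = -0/55 = -1/11*0 = 0)
J*(16 - 82/159) = 0*(16 - 82/159) = 0*(2462/159) = 0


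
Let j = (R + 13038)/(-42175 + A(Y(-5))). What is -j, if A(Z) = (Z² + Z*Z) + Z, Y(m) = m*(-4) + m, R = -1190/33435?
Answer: 43592434/139457385 ≈ 0.31259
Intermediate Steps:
R = -238/6687 (R = -1190*1/33435 = -238/6687 ≈ -0.035591)
Y(m) = -3*m (Y(m) = -4*m + m = -3*m)
A(Z) = Z + 2*Z² (A(Z) = (Z² + Z²) + Z = 2*Z² + Z = Z + 2*Z²)
j = -43592434/139457385 (j = (-238/6687 + 13038)/(-42175 + (-3*(-5))*(1 + 2*(-3*(-5)))) = 87184868/(6687*(-42175 + 15*(1 + 2*15))) = 87184868/(6687*(-42175 + 15*(1 + 30))) = 87184868/(6687*(-42175 + 15*31)) = 87184868/(6687*(-42175 + 465)) = (87184868/6687)/(-41710) = (87184868/6687)*(-1/41710) = -43592434/139457385 ≈ -0.31259)
-j = -1*(-43592434/139457385) = 43592434/139457385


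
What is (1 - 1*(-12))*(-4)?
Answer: -52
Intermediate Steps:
(1 - 1*(-12))*(-4) = (1 + 12)*(-4) = 13*(-4) = -52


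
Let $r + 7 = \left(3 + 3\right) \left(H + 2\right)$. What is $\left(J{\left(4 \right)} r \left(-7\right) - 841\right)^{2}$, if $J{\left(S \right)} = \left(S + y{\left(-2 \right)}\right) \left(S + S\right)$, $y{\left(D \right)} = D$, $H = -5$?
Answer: $3837681$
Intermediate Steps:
$r = -25$ ($r = -7 + \left(3 + 3\right) \left(-5 + 2\right) = -7 + 6 \left(-3\right) = -7 - 18 = -25$)
$J{\left(S \right)} = 2 S \left(-2 + S\right)$ ($J{\left(S \right)} = \left(S - 2\right) \left(S + S\right) = \left(-2 + S\right) 2 S = 2 S \left(-2 + S\right)$)
$\left(J{\left(4 \right)} r \left(-7\right) - 841\right)^{2} = \left(2 \cdot 4 \left(-2 + 4\right) \left(-25\right) \left(-7\right) - 841\right)^{2} = \left(2 \cdot 4 \cdot 2 \left(-25\right) \left(-7\right) - 841\right)^{2} = \left(16 \left(-25\right) \left(-7\right) - 841\right)^{2} = \left(\left(-400\right) \left(-7\right) - 841\right)^{2} = \left(2800 - 841\right)^{2} = 1959^{2} = 3837681$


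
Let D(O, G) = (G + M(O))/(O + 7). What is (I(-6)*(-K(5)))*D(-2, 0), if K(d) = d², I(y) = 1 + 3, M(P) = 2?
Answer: -40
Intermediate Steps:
I(y) = 4
D(O, G) = (2 + G)/(7 + O) (D(O, G) = (G + 2)/(O + 7) = (2 + G)/(7 + O))
(I(-6)*(-K(5)))*D(-2, 0) = (4*(-1*5²))*((2 + 0)/(7 - 2)) = (4*(-1*25))*(2/5) = (4*(-25))*((⅕)*2) = -100*⅖ = -40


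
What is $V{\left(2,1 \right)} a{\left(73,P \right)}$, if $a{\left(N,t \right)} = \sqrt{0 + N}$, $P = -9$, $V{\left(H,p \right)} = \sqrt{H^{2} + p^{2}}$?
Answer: $\sqrt{365} \approx 19.105$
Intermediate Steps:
$a{\left(N,t \right)} = \sqrt{N}$
$V{\left(2,1 \right)} a{\left(73,P \right)} = \sqrt{2^{2} + 1^{2}} \sqrt{73} = \sqrt{4 + 1} \sqrt{73} = \sqrt{5} \sqrt{73} = \sqrt{365}$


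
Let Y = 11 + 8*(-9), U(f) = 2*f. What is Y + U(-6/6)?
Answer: -63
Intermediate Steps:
Y = -61 (Y = 11 - 72 = -61)
Y + U(-6/6) = -61 + 2*(-6/6) = -61 + 2*(-6*1/6) = -61 + 2*(-1) = -61 - 2 = -63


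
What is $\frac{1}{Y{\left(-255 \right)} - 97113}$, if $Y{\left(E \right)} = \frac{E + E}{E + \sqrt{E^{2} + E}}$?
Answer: $- \frac{32201}{3110626843} - \frac{2 \sqrt{64770}}{9331880529} \approx -1.0406 \cdot 10^{-5}$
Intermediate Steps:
$Y{\left(E \right)} = \frac{2 E}{E + \sqrt{E + E^{2}}}$
$\frac{1}{Y{\left(-255 \right)} - 97113} = \frac{1}{2 \left(-255\right) \frac{1}{-255 + \sqrt{- 255 \left(1 - 255\right)}} - 97113} = \frac{1}{2 \left(-255\right) \frac{1}{-255 + \sqrt{\left(-255\right) \left(-254\right)}} - 97113} = \frac{1}{2 \left(-255\right) \frac{1}{-255 + \sqrt{64770}} - 97113} = \frac{1}{- \frac{510}{-255 + \sqrt{64770}} - 97113} = \frac{1}{-97113 - \frac{510}{-255 + \sqrt{64770}}}$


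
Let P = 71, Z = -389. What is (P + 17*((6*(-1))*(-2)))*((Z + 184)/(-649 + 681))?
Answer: -56375/32 ≈ -1761.7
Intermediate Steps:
(P + 17*((6*(-1))*(-2)))*((Z + 184)/(-649 + 681)) = (71 + 17*((6*(-1))*(-2)))*((-389 + 184)/(-649 + 681)) = (71 + 17*(-6*(-2)))*(-205/32) = (71 + 17*12)*(-205*1/32) = (71 + 204)*(-205/32) = 275*(-205/32) = -56375/32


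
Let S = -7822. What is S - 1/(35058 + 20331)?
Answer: -433252759/55389 ≈ -7822.0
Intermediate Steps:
S - 1/(35058 + 20331) = -7822 - 1/(35058 + 20331) = -7822 - 1/55389 = -433252759/55389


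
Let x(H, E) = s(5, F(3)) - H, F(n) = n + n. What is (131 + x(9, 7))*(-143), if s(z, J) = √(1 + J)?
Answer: -17446 - 143*√7 ≈ -17824.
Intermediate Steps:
F(n) = 2*n
x(H, E) = √7 - H (x(H, E) = √(1 + 2*3) - H = √(1 + 6) - H = √7 - H)
(131 + x(9, 7))*(-143) = (131 + (√7 - 1*9))*(-143) = (131 + (√7 - 9))*(-143) = (131 + (-9 + √7))*(-143) = (122 + √7)*(-143) = -17446 - 143*√7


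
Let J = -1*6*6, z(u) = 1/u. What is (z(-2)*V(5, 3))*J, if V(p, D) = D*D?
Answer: 162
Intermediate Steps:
V(p, D) = D²
J = -36 (J = -6*6 = -36)
(z(-2)*V(5, 3))*J = (3²/(-2))*(-36) = -½*9*(-36) = -9/2*(-36) = 162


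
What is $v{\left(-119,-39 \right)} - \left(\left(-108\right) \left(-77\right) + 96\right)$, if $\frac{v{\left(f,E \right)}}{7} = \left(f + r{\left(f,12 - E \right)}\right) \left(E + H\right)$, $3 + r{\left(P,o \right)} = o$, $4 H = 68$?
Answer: $2522$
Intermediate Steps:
$H = 17$ ($H = \frac{1}{4} \cdot 68 = 17$)
$r{\left(P,o \right)} = -3 + o$
$v{\left(f,E \right)} = 7 \left(17 + E\right) \left(9 + f - E\right)$ ($v{\left(f,E \right)} = 7 \left(f - \left(-9 + E\right)\right) \left(E + 17\right) = 7 \left(f - \left(-9 + E\right)\right) \left(17 + E\right) = 7 \left(9 + f - E\right) \left(17 + E\right) = 7 \left(17 + E\right) \left(9 + f - E\right)$)
$v{\left(-119,-39 \right)} - \left(\left(-108\right) \left(-77\right) + 96\right) = \left(1071 - -2184 - 7 \left(-39\right)^{2} + 119 \left(-119\right) + 7 \left(-39\right) \left(-119\right)\right) - \left(\left(-108\right) \left(-77\right) + 96\right) = \left(1071 + 2184 - 10647 - 14161 + 32487\right) - \left(8316 + 96\right) = \left(1071 + 2184 - 10647 - 14161 + 32487\right) - 8412 = 10934 - 8412 = 2522$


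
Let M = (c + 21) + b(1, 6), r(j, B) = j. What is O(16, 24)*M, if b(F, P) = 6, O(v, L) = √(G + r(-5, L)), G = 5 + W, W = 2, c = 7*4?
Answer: 55*√2 ≈ 77.782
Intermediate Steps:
c = 28
G = 7 (G = 5 + 2 = 7)
O(v, L) = √2 (O(v, L) = √(7 - 5) = √2)
M = 55 (M = (28 + 21) + 6 = 49 + 6 = 55)
O(16, 24)*M = √2*55 = 55*√2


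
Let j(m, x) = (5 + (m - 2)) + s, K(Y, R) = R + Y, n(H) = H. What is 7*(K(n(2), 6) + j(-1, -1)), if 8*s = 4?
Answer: 147/2 ≈ 73.500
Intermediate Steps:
s = ½ (s = (⅛)*4 = ½ ≈ 0.50000)
j(m, x) = 7/2 + m (j(m, x) = (5 + (m - 2)) + ½ = (5 + (-2 + m)) + ½ = (3 + m) + ½ = 7/2 + m)
7*(K(n(2), 6) + j(-1, -1)) = 7*((6 + 2) + (7/2 - 1)) = 7*(8 + 5/2) = 7*(21/2) = 147/2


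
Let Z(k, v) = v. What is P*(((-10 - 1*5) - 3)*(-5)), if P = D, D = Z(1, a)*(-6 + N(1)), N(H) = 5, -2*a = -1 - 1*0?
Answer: -45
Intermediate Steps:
a = ½ (a = -(-1 - 1*0)/2 = -(-1 + 0)/2 = -½*(-1) = ½ ≈ 0.50000)
D = -½ (D = (-6 + 5)/2 = (½)*(-1) = -½ ≈ -0.50000)
P = -½ ≈ -0.50000
P*(((-10 - 1*5) - 3)*(-5)) = -((-10 - 1*5) - 3)*(-5)/2 = -((-10 - 5) - 3)*(-5)/2 = -(-15 - 3)*(-5)/2 = -(-9)*(-5) = -½*90 = -45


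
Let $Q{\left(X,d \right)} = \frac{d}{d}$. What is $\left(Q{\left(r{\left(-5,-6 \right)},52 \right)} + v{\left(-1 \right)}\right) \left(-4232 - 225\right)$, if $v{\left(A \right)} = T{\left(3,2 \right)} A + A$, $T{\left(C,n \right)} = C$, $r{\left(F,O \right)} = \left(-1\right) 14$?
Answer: $13371$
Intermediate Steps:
$r{\left(F,O \right)} = -14$
$Q{\left(X,d \right)} = 1$
$v{\left(A \right)} = 4 A$ ($v{\left(A \right)} = 3 A + A = 4 A$)
$\left(Q{\left(r{\left(-5,-6 \right)},52 \right)} + v{\left(-1 \right)}\right) \left(-4232 - 225\right) = \left(1 + 4 \left(-1\right)\right) \left(-4232 - 225\right) = \left(1 - 4\right) \left(-4457\right) = \left(-3\right) \left(-4457\right) = 13371$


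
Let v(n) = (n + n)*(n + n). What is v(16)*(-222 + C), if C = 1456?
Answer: 1263616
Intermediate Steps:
v(n) = 4*n**2 (v(n) = (2*n)*(2*n) = 4*n**2)
v(16)*(-222 + C) = (4*16**2)*(-222 + 1456) = (4*256)*1234 = 1024*1234 = 1263616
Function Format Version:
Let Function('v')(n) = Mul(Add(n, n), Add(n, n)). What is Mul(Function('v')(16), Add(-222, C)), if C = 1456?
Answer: 1263616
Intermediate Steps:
Function('v')(n) = Mul(4, Pow(n, 2)) (Function('v')(n) = Mul(Mul(2, n), Mul(2, n)) = Mul(4, Pow(n, 2)))
Mul(Function('v')(16), Add(-222, C)) = Mul(Mul(4, Pow(16, 2)), Add(-222, 1456)) = Mul(Mul(4, 256), 1234) = Mul(1024, 1234) = 1263616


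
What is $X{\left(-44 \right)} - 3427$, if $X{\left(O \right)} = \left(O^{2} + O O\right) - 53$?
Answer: $392$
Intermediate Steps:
$X{\left(O \right)} = -53 + 2 O^{2}$ ($X{\left(O \right)} = \left(O^{2} + O^{2}\right) - 53 = 2 O^{2} - 53 = -53 + 2 O^{2}$)
$X{\left(-44 \right)} - 3427 = \left(-53 + 2 \left(-44\right)^{2}\right) - 3427 = \left(-53 + 2 \cdot 1936\right) - 3427 = \left(-53 + 3872\right) - 3427 = 3819 - 3427 = 392$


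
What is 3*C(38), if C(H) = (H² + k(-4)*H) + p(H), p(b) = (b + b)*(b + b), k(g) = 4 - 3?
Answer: 21774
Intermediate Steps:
k(g) = 1
p(b) = 4*b² (p(b) = (2*b)*(2*b) = 4*b²)
C(H) = H + 5*H² (C(H) = (H² + 1*H) + 4*H² = (H² + H) + 4*H² = (H + H²) + 4*H² = H + 5*H²)
3*C(38) = 3*(38*(1 + 5*38)) = 3*(38*(1 + 190)) = 3*(38*191) = 3*7258 = 21774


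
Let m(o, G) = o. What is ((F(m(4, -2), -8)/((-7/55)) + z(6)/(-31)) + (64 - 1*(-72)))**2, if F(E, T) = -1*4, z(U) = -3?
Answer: 1321540609/47089 ≈ 28065.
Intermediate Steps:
F(E, T) = -4
((F(m(4, -2), -8)/((-7/55)) + z(6)/(-31)) + (64 - 1*(-72)))**2 = ((-4/((-7/55)) - 3/(-31)) + (64 - 1*(-72)))**2 = ((-4/((-7*1/55)) - 3*(-1/31)) + (64 + 72))**2 = ((-4/(-7/55) + 3/31) + 136)**2 = ((-4*(-55/7) + 3/31) + 136)**2 = ((220/7 + 3/31) + 136)**2 = (6841/217 + 136)**2 = (36353/217)**2 = 1321540609/47089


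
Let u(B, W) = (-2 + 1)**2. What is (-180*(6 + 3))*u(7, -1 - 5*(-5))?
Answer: -1620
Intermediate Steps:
u(B, W) = 1 (u(B, W) = (-1)**2 = 1)
(-180*(6 + 3))*u(7, -1 - 5*(-5)) = -180*(6 + 3)*1 = -180*9*1 = -36*45*1 = -1620*1 = -1620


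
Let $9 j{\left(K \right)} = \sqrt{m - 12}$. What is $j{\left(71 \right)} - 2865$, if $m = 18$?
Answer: $-2865 + \frac{\sqrt{6}}{9} \approx -2864.7$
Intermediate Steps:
$j{\left(K \right)} = \frac{\sqrt{6}}{9}$ ($j{\left(K \right)} = \frac{\sqrt{18 - 12}}{9} = \frac{\sqrt{6}}{9}$)
$j{\left(71 \right)} - 2865 = \frac{\sqrt{6}}{9} - 2865 = -2865 + \frac{\sqrt{6}}{9}$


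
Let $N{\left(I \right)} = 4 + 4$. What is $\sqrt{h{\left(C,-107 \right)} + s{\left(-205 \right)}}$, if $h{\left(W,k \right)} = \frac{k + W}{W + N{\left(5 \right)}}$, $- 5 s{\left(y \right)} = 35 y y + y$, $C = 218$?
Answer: $\frac{i \sqrt{15023163098}}{226} \approx 542.34 i$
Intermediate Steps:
$N{\left(I \right)} = 8$
$s{\left(y \right)} = - 7 y^{2} - \frac{y}{5}$ ($s{\left(y \right)} = - \frac{35 y y + y}{5} = - \frac{35 y^{2} + y}{5} = - \frac{y + 35 y^{2}}{5} = - 7 y^{2} - \frac{y}{5}$)
$h{\left(W,k \right)} = \frac{W + k}{8 + W}$ ($h{\left(W,k \right)} = \frac{k + W}{W + 8} = \frac{W + k}{8 + W}$)
$\sqrt{h{\left(C,-107 \right)} + s{\left(-205 \right)}} = \sqrt{\frac{218 - 107}{8 + 218} - - 41 \left(1 + 35 \left(-205\right)\right)} = \sqrt{\frac{1}{226} \cdot 111 - - 41 \left(1 - 7175\right)} = \sqrt{\frac{1}{226} \cdot 111 - \left(-41\right) \left(-7174\right)} = \sqrt{\frac{111}{226} - 294134} = \sqrt{- \frac{66474173}{226}} = \frac{i \sqrt{15023163098}}{226}$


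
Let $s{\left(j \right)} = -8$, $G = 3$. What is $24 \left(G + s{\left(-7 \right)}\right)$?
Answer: $-120$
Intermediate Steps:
$24 \left(G + s{\left(-7 \right)}\right) = 24 \left(3 - 8\right) = 24 \left(-5\right) = -120$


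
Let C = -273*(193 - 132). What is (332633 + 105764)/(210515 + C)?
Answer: 438397/193862 ≈ 2.2614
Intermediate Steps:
C = -16653 (C = -273*61 = -16653)
(332633 + 105764)/(210515 + C) = (332633 + 105764)/(210515 - 16653) = 438397/193862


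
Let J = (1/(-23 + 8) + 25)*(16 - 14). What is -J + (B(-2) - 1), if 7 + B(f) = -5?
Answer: -943/15 ≈ -62.867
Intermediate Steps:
B(f) = -12 (B(f) = -7 - 5 = -12)
J = 748/15 (J = (1/(-15) + 25)*2 = (-1/15 + 25)*2 = (374/15)*2 = 748/15 ≈ 49.867)
-J + (B(-2) - 1) = -1*748/15 + (-12 - 1) = -748/15 - 13 = -943/15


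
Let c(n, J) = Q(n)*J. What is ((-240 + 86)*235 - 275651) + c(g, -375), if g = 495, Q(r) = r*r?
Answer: -92196216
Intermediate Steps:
Q(r) = r²
c(n, J) = J*n² (c(n, J) = n²*J = J*n²)
((-240 + 86)*235 - 275651) + c(g, -375) = ((-240 + 86)*235 - 275651) - 375*495² = (-154*235 - 275651) - 375*245025 = (-36190 - 275651) - 91884375 = -311841 - 91884375 = -92196216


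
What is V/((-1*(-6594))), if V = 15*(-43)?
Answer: -215/2198 ≈ -0.097816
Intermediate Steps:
V = -645
V/((-1*(-6594))) = -645/((-1*(-6594))) = -645/6594 = -645*1/6594 = -215/2198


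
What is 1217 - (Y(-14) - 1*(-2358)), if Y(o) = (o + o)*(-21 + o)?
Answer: -2121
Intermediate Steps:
Y(o) = 2*o*(-21 + o) (Y(o) = (2*o)*(-21 + o) = 2*o*(-21 + o))
1217 - (Y(-14) - 1*(-2358)) = 1217 - (2*(-14)*(-21 - 14) - 1*(-2358)) = 1217 - (2*(-14)*(-35) + 2358) = 1217 - (980 + 2358) = 1217 - 1*3338 = 1217 - 3338 = -2121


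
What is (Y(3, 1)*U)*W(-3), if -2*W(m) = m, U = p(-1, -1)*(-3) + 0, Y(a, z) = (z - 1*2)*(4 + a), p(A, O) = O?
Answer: -63/2 ≈ -31.500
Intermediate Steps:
Y(a, z) = (-2 + z)*(4 + a) (Y(a, z) = (z - 2)*(4 + a) = (-2 + z)*(4 + a))
U = 3 (U = -1*(-3) + 0 = 3 + 0 = 3)
W(m) = -m/2
(Y(3, 1)*U)*W(-3) = ((-8 - 2*3 + 4*1 + 3*1)*3)*(-1/2*(-3)) = ((-8 - 6 + 4 + 3)*3)*(3/2) = -7*3*(3/2) = -21*3/2 = -63/2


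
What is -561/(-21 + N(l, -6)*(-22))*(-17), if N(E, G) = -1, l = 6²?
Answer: 9537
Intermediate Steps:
l = 36
-561/(-21 + N(l, -6)*(-22))*(-17) = -561/(-21 - 1*(-22))*(-17) = -561/(-21 + 22)*(-17) = -561/1*(-17) = -561*1*(-17) = -561*(-17) = 9537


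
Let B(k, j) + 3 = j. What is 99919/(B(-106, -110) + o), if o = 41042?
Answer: 99919/40929 ≈ 2.4413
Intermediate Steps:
B(k, j) = -3 + j
99919/(B(-106, -110) + o) = 99919/((-3 - 110) + 41042) = 99919/(-113 + 41042) = 99919/40929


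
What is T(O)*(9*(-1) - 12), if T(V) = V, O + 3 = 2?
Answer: 21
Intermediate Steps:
O = -1 (O = -3 + 2 = -1)
T(O)*(9*(-1) - 12) = -(9*(-1) - 12) = -(-9 - 12) = -1*(-21) = 21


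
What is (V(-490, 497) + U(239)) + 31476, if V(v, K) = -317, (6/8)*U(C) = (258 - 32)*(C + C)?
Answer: 525589/3 ≈ 1.7520e+5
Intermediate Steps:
U(C) = 1808*C/3 (U(C) = 4*((258 - 32)*(C + C))/3 = 4*(226*(2*C))/3 = 4*(452*C)/3 = 1808*C/3)
(V(-490, 497) + U(239)) + 31476 = (-317 + (1808/3)*239) + 31476 = (-317 + 432112/3) + 31476 = 431161/3 + 31476 = 525589/3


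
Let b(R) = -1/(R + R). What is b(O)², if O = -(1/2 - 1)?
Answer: 1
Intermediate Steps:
O = ½ (O = -(1*(½) - 1) = -(½ - 1) = -1*(-½) = ½ ≈ 0.50000)
b(R) = -1/(2*R)
b(O)² = (-1/(2*½))² = (-½*2)² = (-1)² = 1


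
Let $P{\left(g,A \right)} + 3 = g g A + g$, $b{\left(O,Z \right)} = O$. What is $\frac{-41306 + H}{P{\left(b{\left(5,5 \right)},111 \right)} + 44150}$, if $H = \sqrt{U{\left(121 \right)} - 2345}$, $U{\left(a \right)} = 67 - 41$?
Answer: $- \frac{41306}{46927} + \frac{i \sqrt{2319}}{46927} \approx -0.88022 + 0.0010262 i$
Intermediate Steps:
$U{\left(a \right)} = 26$ ($U{\left(a \right)} = 67 - 41 = 26$)
$P{\left(g,A \right)} = -3 + g + A g^{2}$ ($P{\left(g,A \right)} = -3 + \left(g g A + g\right) = -3 + \left(g^{2} A + g\right) = -3 + \left(A g^{2} + g\right) = -3 + \left(g + A g^{2}\right) = -3 + g + A g^{2}$)
$H = i \sqrt{2319}$ ($H = \sqrt{26 - 2345} = \sqrt{-2319} = i \sqrt{2319} \approx 48.156 i$)
$\frac{-41306 + H}{P{\left(b{\left(5,5 \right)},111 \right)} + 44150} = \frac{-41306 + i \sqrt{2319}}{\left(-3 + 5 + 111 \cdot 5^{2}\right) + 44150} = \frac{-41306 + i \sqrt{2319}}{\left(-3 + 5 + 111 \cdot 25\right) + 44150} = \frac{-41306 + i \sqrt{2319}}{\left(-3 + 5 + 2775\right) + 44150} = \frac{-41306 + i \sqrt{2319}}{2777 + 44150} = \frac{-41306 + i \sqrt{2319}}{46927} = \left(-41306 + i \sqrt{2319}\right) \frac{1}{46927} = - \frac{41306}{46927} + \frac{i \sqrt{2319}}{46927}$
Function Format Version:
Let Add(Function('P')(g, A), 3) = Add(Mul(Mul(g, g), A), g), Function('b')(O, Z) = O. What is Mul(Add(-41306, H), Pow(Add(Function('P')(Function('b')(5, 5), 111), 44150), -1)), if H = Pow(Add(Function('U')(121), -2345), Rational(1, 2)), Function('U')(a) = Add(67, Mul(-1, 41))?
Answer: Add(Rational(-41306, 46927), Mul(Rational(1, 46927), I, Pow(2319, Rational(1, 2)))) ≈ Add(-0.88022, Mul(0.0010262, I))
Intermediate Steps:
Function('U')(a) = 26 (Function('U')(a) = Add(67, -41) = 26)
Function('P')(g, A) = Add(-3, g, Mul(A, Pow(g, 2))) (Function('P')(g, A) = Add(-3, Add(Mul(Mul(g, g), A), g)) = Add(-3, Add(Mul(Pow(g, 2), A), g)) = Add(-3, Add(Mul(A, Pow(g, 2)), g)) = Add(-3, Add(g, Mul(A, Pow(g, 2)))) = Add(-3, g, Mul(A, Pow(g, 2))))
H = Mul(I, Pow(2319, Rational(1, 2))) (H = Pow(Add(26, -2345), Rational(1, 2)) = Pow(-2319, Rational(1, 2)) = Mul(I, Pow(2319, Rational(1, 2))) ≈ Mul(48.156, I))
Mul(Add(-41306, H), Pow(Add(Function('P')(Function('b')(5, 5), 111), 44150), -1)) = Mul(Add(-41306, Mul(I, Pow(2319, Rational(1, 2)))), Pow(Add(Add(-3, 5, Mul(111, Pow(5, 2))), 44150), -1)) = Mul(Add(-41306, Mul(I, Pow(2319, Rational(1, 2)))), Pow(Add(Add(-3, 5, Mul(111, 25)), 44150), -1)) = Mul(Add(-41306, Mul(I, Pow(2319, Rational(1, 2)))), Pow(Add(Add(-3, 5, 2775), 44150), -1)) = Mul(Add(-41306, Mul(I, Pow(2319, Rational(1, 2)))), Pow(Add(2777, 44150), -1)) = Mul(Add(-41306, Mul(I, Pow(2319, Rational(1, 2)))), Pow(46927, -1)) = Mul(Add(-41306, Mul(I, Pow(2319, Rational(1, 2)))), Rational(1, 46927)) = Add(Rational(-41306, 46927), Mul(Rational(1, 46927), I, Pow(2319, Rational(1, 2))))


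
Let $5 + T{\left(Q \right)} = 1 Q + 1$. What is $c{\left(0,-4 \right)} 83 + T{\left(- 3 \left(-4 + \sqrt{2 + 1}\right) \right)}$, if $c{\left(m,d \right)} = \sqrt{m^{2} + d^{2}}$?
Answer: $340 - 3 \sqrt{3} \approx 334.8$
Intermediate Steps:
$c{\left(m,d \right)} = \sqrt{d^{2} + m^{2}}$
$T{\left(Q \right)} = -4 + Q$ ($T{\left(Q \right)} = -5 + \left(1 Q + 1\right) = -5 + \left(Q + 1\right) = -5 + \left(1 + Q\right) = -4 + Q$)
$c{\left(0,-4 \right)} 83 + T{\left(- 3 \left(-4 + \sqrt{2 + 1}\right) \right)} = \sqrt{\left(-4\right)^{2} + 0^{2}} \cdot 83 - \left(4 + 3 \left(-4 + \sqrt{2 + 1}\right)\right) = \sqrt{16 + 0} \cdot 83 - \left(4 + 3 \left(-4 + \sqrt{3}\right)\right) = \sqrt{16} \cdot 83 + \left(-4 + \left(12 - 3 \sqrt{3}\right)\right) = 4 \cdot 83 + \left(8 - 3 \sqrt{3}\right) = 332 + \left(8 - 3 \sqrt{3}\right) = 340 - 3 \sqrt{3}$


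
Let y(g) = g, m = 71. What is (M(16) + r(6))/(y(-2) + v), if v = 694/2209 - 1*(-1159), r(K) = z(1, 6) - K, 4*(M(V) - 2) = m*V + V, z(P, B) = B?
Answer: 640610/2556507 ≈ 0.25058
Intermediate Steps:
M(V) = 2 + 18*V (M(V) = 2 + (71*V + V)/4 = 2 + (72*V)/4 = 2 + 18*V)
r(K) = 6 - K
v = 2560925/2209 (v = 694*(1/2209) + 1159 = 694/2209 + 1159 = 2560925/2209 ≈ 1159.3)
(M(16) + r(6))/(y(-2) + v) = ((2 + 18*16) + (6 - 1*6))/(-2 + 2560925/2209) = ((2 + 288) + (6 - 6))/(2556507/2209) = (290 + 0)*(2209/2556507) = 290*(2209/2556507) = 640610/2556507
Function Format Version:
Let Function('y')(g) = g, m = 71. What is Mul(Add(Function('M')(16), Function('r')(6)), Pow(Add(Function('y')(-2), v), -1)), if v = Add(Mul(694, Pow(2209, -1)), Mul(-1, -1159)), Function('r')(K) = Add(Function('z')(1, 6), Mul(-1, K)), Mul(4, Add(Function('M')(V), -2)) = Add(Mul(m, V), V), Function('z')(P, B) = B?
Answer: Rational(640610, 2556507) ≈ 0.25058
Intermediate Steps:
Function('M')(V) = Add(2, Mul(18, V)) (Function('M')(V) = Add(2, Mul(Rational(1, 4), Add(Mul(71, V), V))) = Add(2, Mul(Rational(1, 4), Mul(72, V))) = Add(2, Mul(18, V)))
Function('r')(K) = Add(6, Mul(-1, K))
v = Rational(2560925, 2209) (v = Add(Mul(694, Rational(1, 2209)), 1159) = Add(Rational(694, 2209), 1159) = Rational(2560925, 2209) ≈ 1159.3)
Mul(Add(Function('M')(16), Function('r')(6)), Pow(Add(Function('y')(-2), v), -1)) = Mul(Add(Add(2, Mul(18, 16)), Add(6, Mul(-1, 6))), Pow(Add(-2, Rational(2560925, 2209)), -1)) = Mul(Add(Add(2, 288), Add(6, -6)), Pow(Rational(2556507, 2209), -1)) = Mul(Add(290, 0), Rational(2209, 2556507)) = Mul(290, Rational(2209, 2556507)) = Rational(640610, 2556507)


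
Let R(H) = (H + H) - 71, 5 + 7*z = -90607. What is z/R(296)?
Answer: -90612/3647 ≈ -24.846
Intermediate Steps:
z = -90612/7 (z = -5/7 + (⅐)*(-90607) = -5/7 - 90607/7 = -90612/7 ≈ -12945.)
R(H) = -71 + 2*H (R(H) = 2*H - 71 = -71 + 2*H)
z/R(296) = -90612/(7*(-71 + 2*296)) = -90612/(7*(-71 + 592)) = -90612/7/521 = -90612/7*1/521 = -90612/3647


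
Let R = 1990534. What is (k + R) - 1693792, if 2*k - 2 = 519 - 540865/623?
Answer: 184762125/623 ≈ 2.9657e+5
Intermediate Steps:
k = -108141/623 (k = 1 + (519 - 540865/623)/2 = 1 + (½)*(-217528/623) = 1 - 108764/623 = -108141/623 ≈ -173.58)
(k + R) - 1693792 = (-108141/623 + 1990534) - 1693792 = 1239994541/623 - 1693792 = 184762125/623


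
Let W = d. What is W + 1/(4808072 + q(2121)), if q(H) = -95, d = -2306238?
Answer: -11088339260525/4807977 ≈ -2.3062e+6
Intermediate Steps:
W = -2306238
W + 1/(4808072 + q(2121)) = -2306238 + 1/(4808072 - 95) = -2306238 + 1/4807977 = -11088339260525/4807977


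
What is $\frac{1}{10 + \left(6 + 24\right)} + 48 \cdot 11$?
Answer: $\frac{21121}{40} \approx 528.03$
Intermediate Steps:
$\frac{1}{10 + \left(6 + 24\right)} + 48 \cdot 11 = \frac{1}{10 + 30} + 528 = \frac{1}{40} + 528 = \frac{21121}{40}$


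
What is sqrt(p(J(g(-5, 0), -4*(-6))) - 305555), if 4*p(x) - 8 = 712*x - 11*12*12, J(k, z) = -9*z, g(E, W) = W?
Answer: I*sqrt(344397) ≈ 586.85*I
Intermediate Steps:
p(x) = -394 + 178*x (p(x) = 2 + (712*x - 11*12*12)/4 = 2 + (712*x - 132*12)/4 = 2 + (712*x - 1584)/4 = 2 + (-1584 + 712*x)/4 = 2 + (-396 + 178*x) = -394 + 178*x)
sqrt(p(J(g(-5, 0), -4*(-6))) - 305555) = sqrt((-394 + 178*(-(-36)*(-6))) - 305555) = sqrt((-394 + 178*(-9*24)) - 305555) = sqrt((-394 + 178*(-216)) - 305555) = sqrt((-394 - 38448) - 305555) = sqrt(-38842 - 305555) = sqrt(-344397) = I*sqrt(344397)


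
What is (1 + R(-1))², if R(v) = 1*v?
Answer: 0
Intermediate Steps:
R(v) = v
(1 + R(-1))² = (1 - 1)² = 0² = 0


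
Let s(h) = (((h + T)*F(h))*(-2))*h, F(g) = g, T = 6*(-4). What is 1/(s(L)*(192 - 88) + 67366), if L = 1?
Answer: 1/72150 ≈ 1.3860e-5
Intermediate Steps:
T = -24
s(h) = -2*h²*(-24 + h) (s(h) = (((h - 24)*h)*(-2))*h = (((-24 + h)*h)*(-2))*h = ((h*(-24 + h))*(-2))*h = (-2*h*(-24 + h))*h = -2*h²*(-24 + h))
1/(s(L)*(192 - 88) + 67366) = 1/((2*1²*(24 - 1*1))*(192 - 88) + 67366) = 1/((2*1*(24 - 1))*104 + 67366) = 1/((2*1*23)*104 + 67366) = 1/(46*104 + 67366) = 1/(4784 + 67366) = 1/72150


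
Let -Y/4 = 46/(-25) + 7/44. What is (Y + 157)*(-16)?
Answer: -720384/275 ≈ -2619.6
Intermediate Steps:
Y = 1849/275 (Y = -4*(46/(-25) + 7/44) = -4*(46*(-1/25) + 7*(1/44)) = -4*(-46/25 + 7/44) = -4*(-1849/1100) = 1849/275 ≈ 6.7236)
(Y + 157)*(-16) = (1849/275 + 157)*(-16) = (45024/275)*(-16) = -720384/275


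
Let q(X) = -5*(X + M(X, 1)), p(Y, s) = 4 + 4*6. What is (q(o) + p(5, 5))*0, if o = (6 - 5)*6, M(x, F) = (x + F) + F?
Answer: 0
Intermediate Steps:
M(x, F) = x + 2*F (M(x, F) = (F + x) + F = x + 2*F)
o = 6 (o = 1*6 = 6)
p(Y, s) = 28 (p(Y, s) = 4 + 24 = 28)
q(X) = -10 - 10*X (q(X) = -5*(X + (X + 2*1)) = -5*(X + (X + 2)) = -5*(X + (2 + X)) = -5*(2 + 2*X) = -10 - 10*X)
(q(o) + p(5, 5))*0 = ((-10 - 10*6) + 28)*0 = ((-10 - 60) + 28)*0 = (-70 + 28)*0 = -42*0 = 0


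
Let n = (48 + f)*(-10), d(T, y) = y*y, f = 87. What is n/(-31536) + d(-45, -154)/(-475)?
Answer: -13838269/277400 ≈ -49.886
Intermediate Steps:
d(T, y) = y**2
n = -1350 (n = (48 + 87)*(-10) = 135*(-10) = -1350)
n/(-31536) + d(-45, -154)/(-475) = -1350/(-31536) + (-154)**2/(-475) = -1350*(-1/31536) + 23716*(-1/475) = 25/584 - 23716/475 = -13838269/277400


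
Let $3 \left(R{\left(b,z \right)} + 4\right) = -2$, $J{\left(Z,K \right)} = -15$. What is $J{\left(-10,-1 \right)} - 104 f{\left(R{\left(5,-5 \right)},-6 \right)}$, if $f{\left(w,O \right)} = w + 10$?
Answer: $- \frac{1709}{3} \approx -569.67$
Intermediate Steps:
$R{\left(b,z \right)} = - \frac{14}{3}$ ($R{\left(b,z \right)} = -4 + \frac{1}{3} \left(-2\right) = -4 - \frac{2}{3} = - \frac{14}{3}$)
$f{\left(w,O \right)} = 10 + w$
$J{\left(-10,-1 \right)} - 104 f{\left(R{\left(5,-5 \right)},-6 \right)} = -15 - 104 \left(10 - \frac{14}{3}\right) = -15 - \frac{1664}{3} = - \frac{1709}{3}$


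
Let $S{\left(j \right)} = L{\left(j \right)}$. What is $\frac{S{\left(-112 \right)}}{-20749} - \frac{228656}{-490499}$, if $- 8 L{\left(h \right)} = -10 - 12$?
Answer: $\frac{18972137887}{40709455004} \approx 0.46604$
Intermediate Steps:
$L{\left(h \right)} = \frac{11}{4}$ ($L{\left(h \right)} = - \frac{-10 - 12}{8} = \left(- \frac{1}{8}\right) \left(-22\right) = \frac{11}{4}$)
$S{\left(j \right)} = \frac{11}{4}$
$\frac{S{\left(-112 \right)}}{-20749} - \frac{228656}{-490499} = \frac{11}{4 \left(-20749\right)} - \frac{228656}{-490499} = \frac{11}{4} \left(- \frac{1}{20749}\right) - - \frac{228656}{490499} = - \frac{11}{82996} + \frac{228656}{490499} = \frac{18972137887}{40709455004}$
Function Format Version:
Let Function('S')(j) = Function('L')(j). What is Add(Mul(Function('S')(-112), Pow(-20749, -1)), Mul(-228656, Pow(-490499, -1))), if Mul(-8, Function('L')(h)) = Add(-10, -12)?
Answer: Rational(18972137887, 40709455004) ≈ 0.46604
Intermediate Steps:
Function('L')(h) = Rational(11, 4) (Function('L')(h) = Mul(Rational(-1, 8), Add(-10, -12)) = Mul(Rational(-1, 8), -22) = Rational(11, 4))
Function('S')(j) = Rational(11, 4)
Add(Mul(Function('S')(-112), Pow(-20749, -1)), Mul(-228656, Pow(-490499, -1))) = Add(Mul(Rational(11, 4), Pow(-20749, -1)), Mul(-228656, Pow(-490499, -1))) = Add(Mul(Rational(11, 4), Rational(-1, 20749)), Mul(-228656, Rational(-1, 490499))) = Add(Rational(-11, 82996), Rational(228656, 490499)) = Rational(18972137887, 40709455004)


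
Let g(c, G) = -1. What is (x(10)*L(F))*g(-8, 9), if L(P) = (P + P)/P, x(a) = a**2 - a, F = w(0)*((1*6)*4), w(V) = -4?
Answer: -180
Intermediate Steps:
F = -96 (F = -4*1*6*4 = -24*4 = -4*24 = -96)
L(P) = 2 (L(P) = (2*P)/P = 2)
(x(10)*L(F))*g(-8, 9) = ((10*(-1 + 10))*2)*(-1) = ((10*9)*2)*(-1) = (90*2)*(-1) = 180*(-1) = -180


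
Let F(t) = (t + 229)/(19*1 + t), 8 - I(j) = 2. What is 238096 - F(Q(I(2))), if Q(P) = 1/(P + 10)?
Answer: 14523123/61 ≈ 2.3808e+5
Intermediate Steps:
I(j) = 6 (I(j) = 8 - 1*2 = 8 - 2 = 6)
Q(P) = 1/(10 + P)
F(t) = (229 + t)/(19 + t)
238096 - F(Q(I(2))) = 238096 - (229 + 1/(10 + 6))/(19 + 1/(10 + 6)) = 238096 - (229 + 1/16)/(19 + 1/16) = 238096 - 3665/(305/16*16) = 238096 - 16*3665/(305*16) = 238096 - 1*733/61 = 238096 - 733/61 = 14523123/61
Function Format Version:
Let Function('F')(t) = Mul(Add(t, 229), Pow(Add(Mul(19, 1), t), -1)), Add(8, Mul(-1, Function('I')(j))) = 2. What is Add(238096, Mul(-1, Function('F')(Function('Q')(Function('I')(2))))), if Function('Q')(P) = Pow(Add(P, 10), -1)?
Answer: Rational(14523123, 61) ≈ 2.3808e+5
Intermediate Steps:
Function('I')(j) = 6 (Function('I')(j) = Add(8, Mul(-1, 2)) = Add(8, -2) = 6)
Function('Q')(P) = Pow(Add(10, P), -1)
Function('F')(t) = Mul(Pow(Add(19, t), -1), Add(229, t)) (Function('F')(t) = Mul(Add(229, t), Pow(Add(19, t), -1)) = Mul(Pow(Add(19, t), -1), Add(229, t)))
Add(238096, Mul(-1, Function('F')(Function('Q')(Function('I')(2))))) = Add(238096, Mul(-1, Mul(Pow(Add(19, Pow(Add(10, 6), -1)), -1), Add(229, Pow(Add(10, 6), -1))))) = Add(238096, Mul(-1, Mul(Pow(Add(19, Pow(16, -1)), -1), Add(229, Pow(16, -1))))) = Add(238096, Mul(-1, Mul(Pow(Add(19, Rational(1, 16)), -1), Add(229, Rational(1, 16))))) = Add(238096, Mul(-1, Mul(Pow(Rational(305, 16), -1), Rational(3665, 16)))) = Add(238096, Mul(-1, Mul(Rational(16, 305), Rational(3665, 16)))) = Add(238096, Mul(-1, Rational(733, 61))) = Add(238096, Rational(-733, 61)) = Rational(14523123, 61)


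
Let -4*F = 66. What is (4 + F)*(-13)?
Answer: 325/2 ≈ 162.50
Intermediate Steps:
F = -33/2 (F = -¼*66 = -33/2 ≈ -16.500)
(4 + F)*(-13) = (4 - 33/2)*(-13) = -25/2*(-13) = 325/2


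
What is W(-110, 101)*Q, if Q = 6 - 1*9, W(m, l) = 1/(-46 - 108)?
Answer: 3/154 ≈ 0.019481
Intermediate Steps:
W(m, l) = -1/154 (W(m, l) = 1/(-154) = -1/154)
Q = -3 (Q = 6 - 9 = -3)
W(-110, 101)*Q = -1/154*(-3) = 3/154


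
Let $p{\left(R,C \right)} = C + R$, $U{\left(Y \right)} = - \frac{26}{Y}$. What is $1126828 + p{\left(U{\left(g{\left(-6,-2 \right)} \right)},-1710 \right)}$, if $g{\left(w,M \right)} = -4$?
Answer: $\frac{2250249}{2} \approx 1.1251 \cdot 10^{6}$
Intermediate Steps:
$1126828 + p{\left(U{\left(g{\left(-6,-2 \right)} \right)},-1710 \right)} = 1126828 - \left(1710 + \frac{26}{-4}\right) = 1126828 - \frac{3407}{2} = \frac{2250249}{2}$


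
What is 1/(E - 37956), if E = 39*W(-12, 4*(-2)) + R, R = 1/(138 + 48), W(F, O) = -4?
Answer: -186/7088831 ≈ -2.6238e-5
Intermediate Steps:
R = 1/186 ≈ 0.0053763
E = -29015/186 (E = 39*(-4) + 1/186 = -156 + 1/186 = -29015/186 ≈ -155.99)
1/(E - 37956) = 1/(-29015/186 - 37956) = 1/(-7088831/186) = -186/7088831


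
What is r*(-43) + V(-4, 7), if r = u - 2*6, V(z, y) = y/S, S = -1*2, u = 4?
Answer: 681/2 ≈ 340.50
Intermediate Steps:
S = -2
V(z, y) = -y/2 (V(z, y) = y/(-2) = y*(-½) = -y/2)
r = -8 (r = 4 - 2*6 = 4 - 12 = -8)
r*(-43) + V(-4, 7) = -8*(-43) - ½*7 = 344 - 7/2 = 681/2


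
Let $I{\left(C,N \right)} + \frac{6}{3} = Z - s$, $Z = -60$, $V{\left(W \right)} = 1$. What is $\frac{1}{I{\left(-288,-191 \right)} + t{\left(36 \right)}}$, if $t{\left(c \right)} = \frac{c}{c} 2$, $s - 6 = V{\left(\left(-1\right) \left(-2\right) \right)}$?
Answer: $- \frac{1}{67} \approx -0.014925$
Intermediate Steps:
$s = 7$ ($s = 6 + 1 = 7$)
$I{\left(C,N \right)} = -69$ ($I{\left(C,N \right)} = -2 - 67 = -69$)
$t{\left(c \right)} = 2$ ($t{\left(c \right)} = 1 \cdot 2 = 2$)
$\frac{1}{I{\left(-288,-191 \right)} + t{\left(36 \right)}} = \frac{1}{-69 + 2} = \frac{1}{-67} = - \frac{1}{67}$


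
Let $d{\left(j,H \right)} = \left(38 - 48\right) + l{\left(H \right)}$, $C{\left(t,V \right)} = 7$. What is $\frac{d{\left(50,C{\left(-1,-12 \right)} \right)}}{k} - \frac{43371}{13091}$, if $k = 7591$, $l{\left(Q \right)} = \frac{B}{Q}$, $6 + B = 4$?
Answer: $- \frac{2305547379}{695616467} \approx -3.3144$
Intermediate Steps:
$B = -2$ ($B = -6 + 4 = -2$)
$l{\left(Q \right)} = - \frac{2}{Q}$
$d{\left(j,H \right)} = -10 - \frac{2}{H}$ ($d{\left(j,H \right)} = \left(38 - 48\right) - \frac{2}{H} = -10 - \frac{2}{H}$)
$\frac{d{\left(50,C{\left(-1,-12 \right)} \right)}}{k} - \frac{43371}{13091} = \frac{-10 - \frac{2}{7}}{7591} - \frac{43371}{13091} = \left(-10 - \frac{2}{7}\right) \frac{1}{7591} - \frac{43371}{13091} = \left(- \frac{72}{7}\right) \frac{1}{7591} - \frac{43371}{13091} = - \frac{72}{53137} - \frac{43371}{13091} = - \frac{2305547379}{695616467}$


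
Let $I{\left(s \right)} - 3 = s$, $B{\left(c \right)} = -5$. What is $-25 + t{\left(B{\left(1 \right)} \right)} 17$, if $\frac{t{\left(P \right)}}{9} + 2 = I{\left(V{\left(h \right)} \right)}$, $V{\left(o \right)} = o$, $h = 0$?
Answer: $128$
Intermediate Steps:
$I{\left(s \right)} = 3 + s$
$t{\left(P \right)} = 9$ ($t{\left(P \right)} = -18 + 9 \left(3 + 0\right) = -18 + 9 \cdot 3 = -18 + 27 = 9$)
$-25 + t{\left(B{\left(1 \right)} \right)} 17 = -25 + 9 \cdot 17 = -25 + 153 = 128$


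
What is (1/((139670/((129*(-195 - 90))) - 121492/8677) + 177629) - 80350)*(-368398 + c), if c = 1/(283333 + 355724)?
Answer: 42872345830026470937375931853/1448351930153836227 ≈ 2.9601e+10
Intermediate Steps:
c = 1/639057 ≈ 1.5648e-6
(1/((139670/((129*(-195 - 90))) - 121492/8677) + 177629) - 80350)*(-368398 + c) = (1/((139670/((129*(-195 - 90))) - 121492/8677) + 177629) - 80350)*(-368398 + 1/639057) = (1/((139670/((129*(-285))) - 121492*1/8677) + 177629) - 80350)*(-235427320685/639057) = (1/((139670/(-36765) - 121492/8677) + 177629) - 80350)*(-235427320685/639057) = (1/((139670*(-1/36765) - 121492/8677) + 177629) - 80350)*(-235427320685/639057) = (1/((-27934/7353 - 121492/8677) + 177629) - 80350)*(-235427320685/639057) = (1/(-1135713994/63801981 + 177629) - 80350)*(-235427320685/639057) = (1/(11331946369055/63801981) - 80350)*(-235427320685/639057) = (63801981/11331946369055 - 80350)*(-235427320685/639057) = -910521890689767269/11331946369055*(-235427320685/639057) = 42872345830026470937375931853/1448351930153836227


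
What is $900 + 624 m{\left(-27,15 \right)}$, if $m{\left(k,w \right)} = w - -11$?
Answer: $17124$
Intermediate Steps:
$m{\left(k,w \right)} = 11 + w$ ($m{\left(k,w \right)} = w + 11 = 11 + w$)
$900 + 624 m{\left(-27,15 \right)} = 900 + 624 \left(11 + 15\right) = 900 + 624 \cdot 26 = 900 + 16224 = 17124$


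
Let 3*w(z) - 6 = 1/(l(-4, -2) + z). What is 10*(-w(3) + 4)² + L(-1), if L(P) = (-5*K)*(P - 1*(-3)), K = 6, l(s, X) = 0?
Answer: -1970/81 ≈ -24.321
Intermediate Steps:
L(P) = -90 - 30*P (L(P) = (-5*6)*(P - 1*(-3)) = -30*(P + 3) = -30*(3 + P) = -90 - 30*P)
w(z) = 2 + 1/(3*z) (w(z) = 2 + 1/(3*(0 + z)) = 2 + 1/(3*z))
10*(-w(3) + 4)² + L(-1) = 10*(-(2 + (⅓)/3) + 4)² + (-90 - 30*(-1)) = 10*(-(2 + (⅓)*(⅓)) + 4)² + (-90 + 30) = 10*(-(2 + ⅑) + 4)² - 60 = 10*(-1*19/9 + 4)² - 60 = 10*(-19/9 + 4)² - 60 = 10*(17/9)² - 60 = 10*(289/81) - 60 = 2890/81 - 60 = -1970/81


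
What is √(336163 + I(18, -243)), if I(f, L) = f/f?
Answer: 2*√84041 ≈ 579.80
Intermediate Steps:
I(f, L) = 1
√(336163 + I(18, -243)) = √(336163 + 1) = √336164 = 2*√84041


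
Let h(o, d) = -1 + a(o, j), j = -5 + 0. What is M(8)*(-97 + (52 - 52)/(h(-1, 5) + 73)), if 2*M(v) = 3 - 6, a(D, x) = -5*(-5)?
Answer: 291/2 ≈ 145.50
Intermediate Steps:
j = -5
a(D, x) = 25
h(o, d) = 24 (h(o, d) = -1 + 25 = 24)
M(v) = -3/2 (M(v) = (3 - 6)/2 = (1/2)*(-3) = -3/2)
M(8)*(-97 + (52 - 52)/(h(-1, 5) + 73)) = -3*(-97 + (52 - 52)/(24 + 73))/2 = -3*(-97 + 0/97)/2 = -3*(-97 + 0*(1/97))/2 = -3*(-97 + 0)/2 = -3/2*(-97) = 291/2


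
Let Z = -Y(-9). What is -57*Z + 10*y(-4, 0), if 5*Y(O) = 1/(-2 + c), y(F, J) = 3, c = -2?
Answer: 543/20 ≈ 27.150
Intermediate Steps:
Y(O) = -1/20 (Y(O) = 1/(5*(-2 - 2)) = (⅕)/(-4) = (⅕)*(-¼) = -1/20)
Z = 1/20 (Z = -1*(-1/20) = 1/20 ≈ 0.050000)
-57*Z + 10*y(-4, 0) = -57*1/20 + 10*3 = -57/20 + 30 = 543/20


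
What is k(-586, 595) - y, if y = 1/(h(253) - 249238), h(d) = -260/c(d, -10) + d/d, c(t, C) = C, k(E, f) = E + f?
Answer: 2242900/249211 ≈ 9.0000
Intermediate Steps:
h(d) = 27 (h(d) = -260/(-10) + d/d = -260*(-1/10) + 1 = 26 + 1 = 27)
y = -1/249211 (y = 1/(27 - 249238) = 1/(-249211) = -1/249211 ≈ -4.0127e-6)
k(-586, 595) - y = (-586 + 595) - 1*(-1/249211) = 9 + 1/249211 = 2242900/249211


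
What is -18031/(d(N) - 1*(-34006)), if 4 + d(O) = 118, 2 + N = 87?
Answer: -18031/34120 ≈ -0.52846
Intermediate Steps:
N = 85 (N = -2 + 87 = 85)
d(O) = 114 (d(O) = -4 + 118 = 114)
-18031/(d(N) - 1*(-34006)) = -18031/(114 - 1*(-34006)) = -18031/(114 + 34006) = -18031/34120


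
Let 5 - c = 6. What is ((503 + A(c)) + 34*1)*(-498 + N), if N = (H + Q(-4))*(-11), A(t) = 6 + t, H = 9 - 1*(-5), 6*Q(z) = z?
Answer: -1048228/3 ≈ -3.4941e+5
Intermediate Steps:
c = -1 (c = 5 - 1*6 = 5 - 6 = -1)
Q(z) = z/6
H = 14 (H = 9 + 5 = 14)
N = -440/3 (N = (14 + (⅙)*(-4))*(-11) = (14 - ⅔)*(-11) = (40/3)*(-11) = -440/3 ≈ -146.67)
((503 + A(c)) + 34*1)*(-498 + N) = ((503 + (6 - 1)) + 34*1)*(-498 - 440/3) = ((503 + 5) + 34)*(-1934/3) = (508 + 34)*(-1934/3) = 542*(-1934/3) = -1048228/3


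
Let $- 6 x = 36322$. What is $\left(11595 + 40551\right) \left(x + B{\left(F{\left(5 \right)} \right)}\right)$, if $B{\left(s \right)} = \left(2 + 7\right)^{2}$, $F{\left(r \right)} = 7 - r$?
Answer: $-311450676$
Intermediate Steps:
$x = - \frac{18161}{3}$ ($x = \left(- \frac{1}{6}\right) 36322 = - \frac{18161}{3} \approx -6053.7$)
$B{\left(s \right)} = 81$ ($B{\left(s \right)} = 9^{2} = 81$)
$\left(11595 + 40551\right) \left(x + B{\left(F{\left(5 \right)} \right)}\right) = \left(11595 + 40551\right) \left(- \frac{18161}{3} + 81\right) = 52146 \left(- \frac{17918}{3}\right) = -311450676$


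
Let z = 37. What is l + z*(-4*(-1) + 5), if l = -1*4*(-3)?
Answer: 345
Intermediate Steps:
l = 12 (l = -4*(-3) = -1*(-12) = 12)
l + z*(-4*(-1) + 5) = 12 + 37*(-4*(-1) + 5) = 12 + 37*(4 + 5) = 12 + 37*9 = 12 + 333 = 345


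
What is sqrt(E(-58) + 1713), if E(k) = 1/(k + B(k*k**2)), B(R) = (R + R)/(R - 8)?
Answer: sqrt(798902482787238)/682921 ≈ 41.388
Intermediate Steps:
B(R) = 2*R/(-8 + R) (B(R) = (2*R)/(-8 + R) = 2*R/(-8 + R))
E(k) = 1/(k + 2*k**3/(-8 + k**3)) (E(k) = 1/(k + 2*(k*k**2)/(-8 + k*k**2)) = 1/(k + 2*k**3/(-8 + k**3)))
sqrt(E(-58) + 1713) = sqrt((-8 + (-58)**3)/((-58)*(-8 + (-58)**3 + 2*(-58)**2)) + 1713) = sqrt(-(-8 - 195112)/(58*(-8 - 195112 + 2*3364)) + 1713) = sqrt(-1/58*(-195120)/(-8 - 195112 + 6728) + 1713) = sqrt(-1/58*(-195120)/(-188392) + 1713) = sqrt(-1/58*(-1/188392)*(-195120) + 1713) = sqrt(-12195/682921 + 1713) = sqrt(1169831478/682921) = sqrt(798902482787238)/682921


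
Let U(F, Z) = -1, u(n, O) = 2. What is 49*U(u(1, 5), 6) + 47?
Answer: -2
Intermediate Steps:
49*U(u(1, 5), 6) + 47 = 49*(-1) + 47 = -49 + 47 = -2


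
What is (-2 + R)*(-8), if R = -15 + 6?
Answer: 88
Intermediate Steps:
R = -9 (R = -3*5 + 6 = -15 + 6 = -9)
(-2 + R)*(-8) = (-2 - 9)*(-8) = -11*(-8) = 88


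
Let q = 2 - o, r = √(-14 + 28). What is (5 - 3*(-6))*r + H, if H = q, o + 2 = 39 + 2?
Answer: -37 + 23*√14 ≈ 49.058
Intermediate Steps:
r = √14 ≈ 3.7417
o = 39 (o = -2 + (39 + 2) = -2 + 41 = 39)
q = -37 (q = 2 - 1*39 = 2 - 39 = -37)
H = -37
(5 - 3*(-6))*r + H = (5 - 3*(-6))*√14 - 37 = (5 + 18)*√14 - 37 = 23*√14 - 37 = -37 + 23*√14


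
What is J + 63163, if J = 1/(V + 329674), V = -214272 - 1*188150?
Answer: 4594981923/72748 ≈ 63163.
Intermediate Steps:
V = -402422 (V = -214272 - 188150 = -402422)
J = -1/72748 (J = 1/(-402422 + 329674) = 1/(-72748) = -1/72748 ≈ -1.3746e-5)
J + 63163 = -1/72748 + 63163 = 4594981923/72748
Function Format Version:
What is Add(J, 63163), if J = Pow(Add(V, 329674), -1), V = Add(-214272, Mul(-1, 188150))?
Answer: Rational(4594981923, 72748) ≈ 63163.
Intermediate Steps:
V = -402422 (V = Add(-214272, -188150) = -402422)
J = Rational(-1, 72748) (J = Pow(Add(-402422, 329674), -1) = Pow(-72748, -1) = Rational(-1, 72748) ≈ -1.3746e-5)
Add(J, 63163) = Add(Rational(-1, 72748), 63163) = Rational(4594981923, 72748)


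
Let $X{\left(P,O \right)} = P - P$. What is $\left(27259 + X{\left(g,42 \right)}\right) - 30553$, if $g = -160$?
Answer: $-3294$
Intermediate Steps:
$X{\left(P,O \right)} = 0$
$\left(27259 + X{\left(g,42 \right)}\right) - 30553 = \left(27259 + 0\right) - 30553 = 27259 - 30553 = -3294$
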